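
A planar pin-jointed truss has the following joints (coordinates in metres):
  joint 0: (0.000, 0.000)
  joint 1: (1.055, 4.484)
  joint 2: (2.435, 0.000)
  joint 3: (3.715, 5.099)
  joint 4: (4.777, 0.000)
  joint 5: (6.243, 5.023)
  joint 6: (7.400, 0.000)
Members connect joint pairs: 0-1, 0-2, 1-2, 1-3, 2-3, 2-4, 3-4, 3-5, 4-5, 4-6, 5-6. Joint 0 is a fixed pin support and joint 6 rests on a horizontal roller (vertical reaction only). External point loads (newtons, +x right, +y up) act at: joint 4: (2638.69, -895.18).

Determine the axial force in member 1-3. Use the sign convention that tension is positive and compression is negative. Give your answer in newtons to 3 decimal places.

N=7 nodes, M=11 members, R=3 reactions → 2N=14, M+R=14
member 0 (0-1): L=4.6064, (cx,cy)=(0.2290,0.9734)
member 1 (0-2): L=2.4350, (cx,cy)=(1.0000,0.0000)
member 2 (1-2): L=4.6916, (cx,cy)=(0.2941,-0.9558)
member 3 (1-3): L=2.7302, (cx,cy)=(0.9743,0.2253)
member 4 (2-3): L=5.2572, (cx,cy)=(0.2435,0.9699)
member 5 (2-4): L=2.3420, (cx,cy)=(1.0000,0.0000)
member 6 (3-4): L=5.2084, (cx,cy)=(0.2039,-0.9790)
member 7 (3-5): L=2.5291, (cx,cy)=(0.9995,-0.0300)
member 8 (4-5): L=5.2326, (cx,cy)=(0.2802,0.9600)
member 9 (4-6): L=2.6230, (cx,cy)=(1.0000,0.0000)
member 10 (5-6): L=5.1545, (cx,cy)=(0.2245,-0.9745)
solve A·x = −loads:
  F[0-1] = -325.9693 N (compression)
  F[0-2] = +2713.3458 N (tension)
  F[1-2] = +293.0785 N (tension)
  F[1-3] = -165.1071 N (compression)
  F[2-3] = -288.8038 N (compression)
  F[2-4] = +2869.8703 N (tension)
  F[3-4] = +333.3003 N (tension)
  F[3-5] = -299.2755 N (compression)
  F[4-5] = +592.6156 N (tension)
  F[4-6] = +133.1080 N (tension)
  F[5-6] = -593.0069 N (compression)
  Rx@0 = -2638.6900 N
  Ry@0 = +317.3050 N
  Ry@6 = +577.8750 N

-165.107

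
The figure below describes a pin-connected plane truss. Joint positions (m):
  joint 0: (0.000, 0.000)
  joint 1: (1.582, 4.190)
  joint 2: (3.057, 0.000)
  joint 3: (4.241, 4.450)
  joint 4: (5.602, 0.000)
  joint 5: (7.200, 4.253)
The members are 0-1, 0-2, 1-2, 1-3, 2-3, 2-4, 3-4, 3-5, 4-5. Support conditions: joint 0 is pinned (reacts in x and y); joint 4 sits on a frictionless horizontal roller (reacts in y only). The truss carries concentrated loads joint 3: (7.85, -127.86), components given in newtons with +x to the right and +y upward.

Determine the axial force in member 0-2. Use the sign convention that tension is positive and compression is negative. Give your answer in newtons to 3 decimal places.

N=6 nodes, M=9 members, R=3 reactions → 2N=12, M+R=12
member 0 (0-1): L=4.4787, (cx,cy)=(0.3532,0.9355)
member 1 (0-2): L=3.0570, (cx,cy)=(1.0000,0.0000)
member 2 (1-2): L=4.4420, (cx,cy)=(0.3321,-0.9433)
member 3 (1-3): L=2.6717, (cx,cy)=(0.9953,0.0973)
member 4 (2-3): L=4.6048, (cx,cy)=(0.2571,0.9664)
member 5 (2-4): L=2.5450, (cx,cy)=(1.0000,0.0000)
member 6 (3-4): L=4.6535, (cx,cy)=(0.2925,-0.9563)
member 7 (3-5): L=2.9656, (cx,cy)=(0.9978,-0.0664)
member 8 (4-5): L=4.5433, (cx,cy)=(0.3517,0.9361)
solve A·x = −loads:
  F[0-1] = -26.5385 N (compression)
  F[0-2] = +17.2241 N (tension)
  F[1-2] = +24.5059 N (tension)
  F[1-3] = -17.5949 N (compression)
  F[2-3] = -23.9197 N (compression)
  F[2-4] = +31.5117 N (tension)
  F[3-4] = -107.7434 N (compression)
  F[3-5] = +0.0000 N (tension)
  F[4-5] = -0.0000 N (compression)
  Rx@0 = -7.8500 N
  Ry@0 = +24.8277 N
  Ry@4 = +103.0323 N

17.224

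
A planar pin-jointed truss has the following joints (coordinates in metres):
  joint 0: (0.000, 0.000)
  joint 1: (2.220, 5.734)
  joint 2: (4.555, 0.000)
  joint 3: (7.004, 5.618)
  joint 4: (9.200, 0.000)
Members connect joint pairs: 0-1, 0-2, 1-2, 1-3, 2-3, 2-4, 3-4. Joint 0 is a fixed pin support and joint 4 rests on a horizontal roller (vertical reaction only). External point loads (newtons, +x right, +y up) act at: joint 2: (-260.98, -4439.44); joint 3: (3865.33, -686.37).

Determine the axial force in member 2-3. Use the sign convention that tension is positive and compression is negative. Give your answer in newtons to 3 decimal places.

N=5 nodes, M=7 members, R=3 reactions → 2N=10, M+R=10
member 0 (0-1): L=6.1488, (cx,cy)=(0.3610,0.9325)
member 1 (0-2): L=4.5550, (cx,cy)=(1.0000,0.0000)
member 2 (1-2): L=6.1912, (cx,cy)=(0.3771,-0.9262)
member 3 (1-3): L=4.7854, (cx,cy)=(0.9997,-0.0242)
member 4 (2-3): L=6.1286, (cx,cy)=(0.3996,0.9167)
member 5 (2-4): L=4.6450, (cx,cy)=(1.0000,0.0000)
member 6 (3-4): L=6.0319, (cx,cy)=(0.3641,-0.9314)
solve A·x = −loads:
  F[0-1] = -48.1434 N (compression)
  F[0-2] = +3621.7321 N (tension)
  F[1-2] = +49.4189 N (tension)
  F[1-3] = -36.0310 N (compression)
  F[2-3] = +4792.9821 N (tension)
  F[2-4] = +1986.0604 N (tension)
  F[3-4] = -5455.2839 N (compression)
  Rx@0 = -3604.3500 N
  Ry@0 = +44.8960 N
  Ry@4 = +5080.9140 N

4792.982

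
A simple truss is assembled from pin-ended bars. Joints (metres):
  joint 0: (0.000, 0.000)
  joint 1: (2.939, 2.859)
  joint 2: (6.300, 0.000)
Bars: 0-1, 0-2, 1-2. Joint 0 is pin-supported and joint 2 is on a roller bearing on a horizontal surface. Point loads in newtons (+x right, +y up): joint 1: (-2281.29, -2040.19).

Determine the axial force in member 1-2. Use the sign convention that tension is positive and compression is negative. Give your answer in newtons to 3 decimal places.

N=3 nodes, M=3 members, R=3 reactions → 2N=6, M+R=6
member 0 (0-1): L=4.1002, (cx,cy)=(0.7168,0.6973)
member 1 (0-2): L=6.3000, (cx,cy)=(1.0000,0.0000)
member 2 (1-2): L=4.4125, (cx,cy)=(0.7617,-0.6479)
solve A·x = −loads:
  F[0-1] = -3045.6697 N (compression)
  F[0-2] = -98.1688 N (compression)
  F[1-2] = +128.8814 N (tension)
  Rx@0 = +2281.2900 N
  Ry@0 = +2123.6963 N
  Ry@2 = -83.5063 N

128.881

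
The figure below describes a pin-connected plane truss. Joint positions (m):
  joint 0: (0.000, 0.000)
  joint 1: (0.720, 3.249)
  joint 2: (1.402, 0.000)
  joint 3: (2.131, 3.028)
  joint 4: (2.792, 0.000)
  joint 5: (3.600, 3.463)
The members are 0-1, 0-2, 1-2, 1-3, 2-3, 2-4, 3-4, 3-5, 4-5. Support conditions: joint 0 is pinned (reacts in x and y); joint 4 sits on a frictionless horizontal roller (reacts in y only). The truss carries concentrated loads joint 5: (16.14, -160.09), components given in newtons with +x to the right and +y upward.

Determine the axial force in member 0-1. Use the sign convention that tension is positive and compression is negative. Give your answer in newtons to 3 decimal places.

67.958

N=6 nodes, M=9 members, R=3 reactions → 2N=12, M+R=12
member 0 (0-1): L=3.3278, (cx,cy)=(0.2164,0.9763)
member 1 (0-2): L=1.4020, (cx,cy)=(1.0000,0.0000)
member 2 (1-2): L=3.3198, (cx,cy)=(0.2054,-0.9787)
member 3 (1-3): L=1.4282, (cx,cy)=(0.9880,-0.1547)
member 4 (2-3): L=3.1145, (cx,cy)=(0.2341,0.9722)
member 5 (2-4): L=1.3900, (cx,cy)=(1.0000,0.0000)
member 6 (3-4): L=3.0993, (cx,cy)=(0.2133,-0.9770)
member 7 (3-5): L=1.5321, (cx,cy)=(0.9588,0.2839)
member 8 (4-5): L=3.5560, (cx,cy)=(0.2272,0.9738)
solve A·x = −loads:
  F[0-1] = +67.9583 N (tension)
  F[0-2] = +1.4367 N (tension)
  F[1-2] = -72.5325 N (compression)
  F[1-3] = +29.9648 N (tension)
  F[2-3] = +73.0137 N (tension)
  F[2-4] = -30.5539 N (compression)
  F[3-4] = -50.4945 N (compression)
  F[3-5] = +59.9295 N (tension)
  F[4-5] = -181.8629 N (compression)
  Rx@0 = -16.1400 N
  Ry@0 = -66.3487 N
  Ry@4 = +226.4387 N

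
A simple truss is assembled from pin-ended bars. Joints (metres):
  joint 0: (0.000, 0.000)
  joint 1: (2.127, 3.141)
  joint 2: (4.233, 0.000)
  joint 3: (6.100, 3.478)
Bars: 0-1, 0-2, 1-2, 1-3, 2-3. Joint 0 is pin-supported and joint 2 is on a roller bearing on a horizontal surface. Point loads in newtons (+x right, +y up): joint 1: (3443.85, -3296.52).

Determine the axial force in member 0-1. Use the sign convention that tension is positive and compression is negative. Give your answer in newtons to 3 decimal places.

N=4 nodes, M=5 members, R=3 reactions → 2N=8, M+R=8
member 0 (0-1): L=3.7934, (cx,cy)=(0.5607,0.8280)
member 1 (0-2): L=4.2330, (cx,cy)=(1.0000,0.0000)
member 2 (1-2): L=3.7817, (cx,cy)=(0.5569,-0.8306)
member 3 (1-3): L=3.9873, (cx,cy)=(0.9964,0.0845)
member 4 (2-3): L=3.9474, (cx,cy)=(0.4730,0.8811)
solve A·x = −loads:
  F[0-1] = +1105.4730 N (tension)
  F[0-2] = +2824.0022 N (tension)
  F[1-2] = -5070.9770 N (compression)
  F[1-3] = -0.0000 N (compression)
  F[2-3] = +0.0000 N (tension)
  Rx@0 = -3443.8500 N
  Ry@0 = -915.3465 N
  Ry@2 = +4211.8665 N

1105.473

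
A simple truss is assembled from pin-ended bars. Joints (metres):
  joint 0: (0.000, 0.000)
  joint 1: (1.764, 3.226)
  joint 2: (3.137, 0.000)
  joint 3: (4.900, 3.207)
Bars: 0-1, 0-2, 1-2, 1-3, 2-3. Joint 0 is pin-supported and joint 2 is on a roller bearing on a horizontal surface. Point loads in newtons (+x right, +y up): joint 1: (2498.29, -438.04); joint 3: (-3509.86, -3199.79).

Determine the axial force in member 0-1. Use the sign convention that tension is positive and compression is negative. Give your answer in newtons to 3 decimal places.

669.659

N=4 nodes, M=5 members, R=3 reactions → 2N=8, M+R=8
member 0 (0-1): L=3.6768, (cx,cy)=(0.4798,0.8774)
member 1 (0-2): L=3.1370, (cx,cy)=(1.0000,0.0000)
member 2 (1-2): L=3.5060, (cx,cy)=(0.3916,-0.9201)
member 3 (1-3): L=3.1361, (cx,cy)=(1.0000,-0.0061)
member 4 (2-3): L=3.6596, (cx,cy)=(0.4817,0.8763)
solve A·x = −loads:
  F[0-1] = +669.6588 N (tension)
  F[0-2] = -1332.8499 N (compression)
  F[1-2] = -1103.1300 N (compression)
  F[1-3] = -1745.0436 N (compression)
  F[2-3] = -3663.4843 N (compression)
  Rx@0 = +1011.5700 N
  Ry@0 = -587.5561 N
  Ry@2 = +4225.3861 N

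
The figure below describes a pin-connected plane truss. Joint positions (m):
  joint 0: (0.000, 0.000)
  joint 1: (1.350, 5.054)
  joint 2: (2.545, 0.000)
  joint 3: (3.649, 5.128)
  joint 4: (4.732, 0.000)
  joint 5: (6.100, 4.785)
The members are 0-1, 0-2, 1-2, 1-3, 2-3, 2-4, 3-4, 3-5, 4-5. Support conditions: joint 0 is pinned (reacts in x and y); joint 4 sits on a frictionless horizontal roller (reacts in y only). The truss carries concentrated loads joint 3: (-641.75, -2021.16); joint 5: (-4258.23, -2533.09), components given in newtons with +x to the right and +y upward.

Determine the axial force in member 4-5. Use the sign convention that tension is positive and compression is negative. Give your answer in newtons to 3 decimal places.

N=6 nodes, M=9 members, R=3 reactions → 2N=12, M+R=12
member 0 (0-1): L=5.2312, (cx,cy)=(0.2581,0.9661)
member 1 (0-2): L=2.5450, (cx,cy)=(1.0000,0.0000)
member 2 (1-2): L=5.1934, (cx,cy)=(0.2301,-0.9732)
member 3 (1-3): L=2.3002, (cx,cy)=(0.9995,0.0322)
member 4 (2-3): L=5.2455, (cx,cy)=(0.2105,0.9776)
member 5 (2-4): L=2.1870, (cx,cy)=(1.0000,0.0000)
member 6 (3-4): L=5.2411, (cx,cy)=(0.2066,-0.9784)
member 7 (3-5): L=2.4749, (cx,cy)=(0.9903,-0.1386)
member 8 (4-5): L=4.9767, (cx,cy)=(0.2749,0.9615)
solve A·x = −loads:
  F[0-1] = -4897.5459 N (compression)
  F[0-2] = -3636.0842 N (compression)
  F[1-2] = +4783.9057 N (tension)
  F[1-3] = -2365.9053 N (compression)
  F[2-3] = -4762.2053 N (compression)
  F[2-4] = -1533.0152 N (compression)
  F[3-4] = +3256.3064 N (tension)
  F[3-5] = -3431.1959 N (compression)
  F[4-5] = -3129.1680 N (compression)
  Rx@0 = +4899.9800 N
  Ry@0 = +4731.6512 N
  Ry@4 = -177.4012 N

-3129.168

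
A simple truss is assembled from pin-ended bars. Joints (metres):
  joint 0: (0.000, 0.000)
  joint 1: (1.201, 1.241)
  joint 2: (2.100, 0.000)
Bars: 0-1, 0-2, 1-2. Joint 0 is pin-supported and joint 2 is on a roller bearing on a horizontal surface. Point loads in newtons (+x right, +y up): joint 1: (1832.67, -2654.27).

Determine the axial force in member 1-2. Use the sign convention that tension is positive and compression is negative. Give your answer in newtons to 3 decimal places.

-3211.777

N=3 nodes, M=3 members, R=3 reactions → 2N=6, M+R=6
member 0 (0-1): L=1.7270, (cx,cy)=(0.6954,0.7186)
member 1 (0-2): L=2.1000, (cx,cy)=(1.0000,0.0000)
member 2 (1-2): L=1.5324, (cx,cy)=(0.5867,-0.8098)
solve A·x = −loads:
  F[0-1] = -74.1166 N (compression)
  F[0-2] = +1884.2130 N (tension)
  F[1-2] = -3211.7773 N (compression)
  Rx@0 = -1832.6700 N
  Ry@0 = +53.2596 N
  Ry@2 = +2601.0104 N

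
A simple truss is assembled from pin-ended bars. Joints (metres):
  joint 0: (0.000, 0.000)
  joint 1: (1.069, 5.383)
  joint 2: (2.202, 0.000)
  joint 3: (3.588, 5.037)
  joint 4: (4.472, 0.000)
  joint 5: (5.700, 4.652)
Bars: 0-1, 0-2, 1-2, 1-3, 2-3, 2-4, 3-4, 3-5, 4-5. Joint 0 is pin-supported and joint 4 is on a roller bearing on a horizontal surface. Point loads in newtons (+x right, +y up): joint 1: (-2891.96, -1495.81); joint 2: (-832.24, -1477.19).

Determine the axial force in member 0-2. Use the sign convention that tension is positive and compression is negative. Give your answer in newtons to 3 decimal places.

-2657.948

N=6 nodes, M=9 members, R=3 reactions → 2N=12, M+R=12
member 0 (0-1): L=5.4881, (cx,cy)=(0.1948,0.9808)
member 1 (0-2): L=2.2020, (cx,cy)=(1.0000,0.0000)
member 2 (1-2): L=5.5009, (cx,cy)=(0.2060,-0.9786)
member 3 (1-3): L=2.5427, (cx,cy)=(0.9907,-0.1361)
member 4 (2-3): L=5.2242, (cx,cy)=(0.2653,0.9642)
member 5 (2-4): L=2.2700, (cx,cy)=(1.0000,0.0000)
member 6 (3-4): L=5.1140, (cx,cy)=(0.1729,-0.9849)
member 7 (3-5): L=2.1468, (cx,cy)=(0.9838,-0.1793)
member 8 (4-5): L=4.8113, (cx,cy)=(0.2552,0.9669)
solve A·x = −loads:
  F[0-1] = -5474.0087 N (compression)
  F[0-2] = -2657.9485 N (compression)
  F[1-2] = +3812.1606 N (tension)
  F[1-3] = +1050.3079 N (tension)
  F[2-3] = -2336.9814 N (compression)
  F[2-4] = -420.5292 N (compression)
  F[3-4] = +2432.7818 N (tension)
  F[3-5] = -0.0000 N (compression)
  F[4-5] = +0.0000 N (tension)
  Rx@0 = +3724.2000 N
  Ry@0 = +5369.1600 N
  Ry@4 = -2396.1600 N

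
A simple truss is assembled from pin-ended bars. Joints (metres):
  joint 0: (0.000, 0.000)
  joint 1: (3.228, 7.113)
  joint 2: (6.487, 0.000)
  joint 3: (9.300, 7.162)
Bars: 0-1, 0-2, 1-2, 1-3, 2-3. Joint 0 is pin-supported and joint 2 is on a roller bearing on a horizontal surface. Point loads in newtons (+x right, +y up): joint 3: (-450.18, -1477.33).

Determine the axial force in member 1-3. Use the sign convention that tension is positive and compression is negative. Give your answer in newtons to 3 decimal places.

130.485

N=4 nodes, M=5 members, R=3 reactions → 2N=8, M+R=8
member 0 (0-1): L=7.8112, (cx,cy)=(0.4133,0.9106)
member 1 (0-2): L=6.4870, (cx,cy)=(1.0000,0.0000)
member 2 (1-2): L=7.8241, (cx,cy)=(0.4165,-0.9091)
member 3 (1-3): L=6.0722, (cx,cy)=(1.0000,0.0081)
member 4 (2-3): L=7.6946, (cx,cy)=(0.3656,0.9308)
solve A·x = −loads:
  F[0-1] = +157.6966 N (tension)
  F[0-2] = -515.3486 N (compression)
  F[1-2] = -156.7980 N (compression)
  F[1-3] = +130.4849 N (tension)
  F[2-3] = -1588.3271 N (compression)
  Rx@0 = +450.1800 N
  Ry@0 = -143.6011 N
  Ry@2 = +1620.9311 N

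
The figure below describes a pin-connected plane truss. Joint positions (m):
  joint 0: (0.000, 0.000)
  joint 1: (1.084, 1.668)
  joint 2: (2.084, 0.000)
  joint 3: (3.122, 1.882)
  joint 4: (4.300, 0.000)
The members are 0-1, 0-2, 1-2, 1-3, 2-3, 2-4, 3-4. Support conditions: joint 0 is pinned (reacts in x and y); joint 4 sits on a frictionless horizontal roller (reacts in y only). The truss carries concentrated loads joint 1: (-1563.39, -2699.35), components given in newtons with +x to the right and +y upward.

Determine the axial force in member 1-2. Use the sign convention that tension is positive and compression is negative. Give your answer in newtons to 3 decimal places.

N=5 nodes, M=7 members, R=3 reactions → 2N=10, M+R=10
member 0 (0-1): L=1.9893, (cx,cy)=(0.5449,0.8385)
member 1 (0-2): L=2.0840, (cx,cy)=(1.0000,0.0000)
member 2 (1-2): L=1.9448, (cx,cy)=(0.5142,-0.8577)
member 3 (1-3): L=2.0492, (cx,cy)=(0.9945,0.1044)
member 4 (2-3): L=2.1493, (cx,cy)=(0.4830,0.8756)
member 5 (2-4): L=2.2160, (cx,cy)=(1.0000,0.0000)
member 6 (3-4): L=2.2203, (cx,cy)=(0.5306,-0.8476)
solve A·x = −loads:
  F[0-1] = -3131.0021 N (compression)
  F[0-2] = +142.7484 N (tension)
  F[1-2] = -97.6526 N (compression)
  F[1-3] = -93.0448 N (compression)
  F[2-3] = +95.6485 N (tension)
  F[2-4] = +46.3422 N (tension)
  F[3-4] = -87.3450 N (compression)
  Rx@0 = +1563.3900 N
  Ry@0 = +2625.3126 N
  Ry@4 = +74.0374 N

-97.653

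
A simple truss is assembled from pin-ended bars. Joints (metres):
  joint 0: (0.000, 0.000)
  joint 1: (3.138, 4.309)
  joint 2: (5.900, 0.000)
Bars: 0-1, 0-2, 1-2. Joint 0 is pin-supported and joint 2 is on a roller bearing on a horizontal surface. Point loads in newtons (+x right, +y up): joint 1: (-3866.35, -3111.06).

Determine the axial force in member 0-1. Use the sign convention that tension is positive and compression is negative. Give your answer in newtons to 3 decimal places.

N=3 nodes, M=3 members, R=3 reactions → 2N=6, M+R=6
member 0 (0-1): L=5.3305, (cx,cy)=(0.5887,0.8084)
member 1 (0-2): L=5.9000, (cx,cy)=(1.0000,0.0000)
member 2 (1-2): L=5.1182, (cx,cy)=(0.5396,-0.8419)
solve A·x = −loads:
  F[0-1] = -5294.8309 N (compression)
  F[0-2] = -749.3642 N (compression)
  F[1-2] = +1388.6339 N (tension)
  Rx@0 = +3866.3500 N
  Ry@0 = +4280.1440 N
  Ry@2 = -1169.0840 N

-5294.831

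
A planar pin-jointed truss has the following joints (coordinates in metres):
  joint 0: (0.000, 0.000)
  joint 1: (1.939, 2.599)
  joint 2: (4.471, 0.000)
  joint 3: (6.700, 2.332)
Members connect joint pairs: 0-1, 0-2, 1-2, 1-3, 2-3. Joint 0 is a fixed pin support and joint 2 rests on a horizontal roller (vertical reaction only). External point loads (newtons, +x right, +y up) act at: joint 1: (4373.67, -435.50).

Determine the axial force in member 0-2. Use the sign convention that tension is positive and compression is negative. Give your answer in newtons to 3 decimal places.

N=4 nodes, M=5 members, R=3 reactions → 2N=8, M+R=8
member 0 (0-1): L=3.2426, (cx,cy)=(0.5980,0.8015)
member 1 (0-2): L=4.4710, (cx,cy)=(1.0000,0.0000)
member 2 (1-2): L=3.6285, (cx,cy)=(0.6978,-0.7163)
member 3 (1-3): L=4.7685, (cx,cy)=(0.9984,-0.0560)
member 4 (2-3): L=3.2259, (cx,cy)=(0.6910,0.7229)
solve A·x = −loads:
  F[0-1] = +2864.3156 N (tension)
  F[0-2] = +2660.8808 N (tension)
  F[1-2] = -3813.1664 N (compression)
  F[1-3] = +0.0000 N (tension)
  F[2-3] = -0.0000 N (compression)
  Rx@0 = -4373.6700 N
  Ry@0 = -2295.7912 N
  Ry@2 = +2731.2912 N

2660.881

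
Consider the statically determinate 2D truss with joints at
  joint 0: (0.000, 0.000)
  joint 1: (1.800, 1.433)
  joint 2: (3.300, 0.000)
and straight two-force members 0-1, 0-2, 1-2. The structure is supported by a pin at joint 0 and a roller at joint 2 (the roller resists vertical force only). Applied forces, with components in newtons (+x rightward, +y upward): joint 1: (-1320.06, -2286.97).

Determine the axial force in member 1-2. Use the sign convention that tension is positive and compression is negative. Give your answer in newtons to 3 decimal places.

N=3 nodes, M=3 members, R=3 reactions → 2N=6, M+R=6
member 0 (0-1): L=2.3008, (cx,cy)=(0.7824,0.6228)
member 1 (0-2): L=3.3000, (cx,cy)=(1.0000,0.0000)
member 2 (1-2): L=2.0745, (cx,cy)=(0.7231,-0.6908)
solve A·x = −loads:
  F[0-1] = -2589.3693 N (compression)
  F[0-2] = +705.7350 N (tension)
  F[1-2] = -976.0245 N (compression)
  Rx@0 = +1320.0600 N
  Ry@0 = +1612.7579 N
  Ry@2 = +674.2121 N

-976.024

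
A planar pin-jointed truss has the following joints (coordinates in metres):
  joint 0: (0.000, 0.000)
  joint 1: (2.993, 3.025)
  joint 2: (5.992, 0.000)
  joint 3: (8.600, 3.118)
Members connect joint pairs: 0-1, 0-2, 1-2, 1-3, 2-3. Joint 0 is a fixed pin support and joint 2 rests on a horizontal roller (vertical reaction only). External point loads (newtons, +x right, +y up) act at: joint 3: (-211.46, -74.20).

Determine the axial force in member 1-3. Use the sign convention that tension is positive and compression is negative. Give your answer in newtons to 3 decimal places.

N=4 nodes, M=5 members, R=3 reactions → 2N=8, M+R=8
member 0 (0-1): L=4.2554, (cx,cy)=(0.7033,0.7109)
member 1 (0-2): L=5.9920, (cx,cy)=(1.0000,0.0000)
member 2 (1-2): L=4.2597, (cx,cy)=(0.7040,-0.7102)
member 3 (1-3): L=5.6078, (cx,cy)=(0.9999,0.0166)
member 4 (2-3): L=4.0649, (cx,cy)=(0.6416,0.7671)
solve A·x = −loads:
  F[0-1] = -109.3611 N (compression)
  F[0-2] = -134.5423 N (compression)
  F[1-2] = +105.9312 N (tension)
  F[1-3] = -151.5193 N (compression)
  F[2-3] = -93.4582 N (compression)
  Rx@0 = +211.4600 N
  Ry@0 = +77.7401 N
  Ry@2 = -3.5401 N

-151.519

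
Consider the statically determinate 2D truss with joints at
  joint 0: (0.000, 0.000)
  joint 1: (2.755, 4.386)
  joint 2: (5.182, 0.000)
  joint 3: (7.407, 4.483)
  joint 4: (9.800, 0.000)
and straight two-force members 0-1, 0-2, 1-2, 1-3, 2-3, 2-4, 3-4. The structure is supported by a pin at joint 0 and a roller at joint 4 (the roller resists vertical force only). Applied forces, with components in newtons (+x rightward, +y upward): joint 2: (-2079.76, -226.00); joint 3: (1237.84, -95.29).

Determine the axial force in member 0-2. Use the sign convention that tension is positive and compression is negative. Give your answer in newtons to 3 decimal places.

-1116.091

N=5 nodes, M=7 members, R=3 reactions → 2N=10, M+R=10
member 0 (0-1): L=5.1795, (cx,cy)=(0.5319,0.8468)
member 1 (0-2): L=5.1820, (cx,cy)=(1.0000,0.0000)
member 2 (1-2): L=5.0127, (cx,cy)=(0.4842,-0.8750)
member 3 (1-3): L=4.6530, (cx,cy)=(0.9998,0.0208)
member 4 (2-3): L=5.0048, (cx,cy)=(0.4446,0.8957)
member 5 (2-4): L=4.6180, (cx,cy)=(1.0000,0.0000)
member 6 (3-4): L=5.0817, (cx,cy)=(0.4709,-0.8822)
solve A·x = −loads:
  F[0-1] = +515.4489 N (tension)
  F[0-2] = -1116.0906 N (compression)
  F[1-2] = -486.7036 N (compression)
  F[1-3] = +509.9281 N (tension)
  F[2-3] = +727.7244 N (tension)
  F[2-4] = +404.4953 N (tension)
  F[3-4] = -858.9746 N (compression)
  Rx@0 = +841.9200 N
  Ry@0 = -436.4836 N
  Ry@4 = +757.7736 N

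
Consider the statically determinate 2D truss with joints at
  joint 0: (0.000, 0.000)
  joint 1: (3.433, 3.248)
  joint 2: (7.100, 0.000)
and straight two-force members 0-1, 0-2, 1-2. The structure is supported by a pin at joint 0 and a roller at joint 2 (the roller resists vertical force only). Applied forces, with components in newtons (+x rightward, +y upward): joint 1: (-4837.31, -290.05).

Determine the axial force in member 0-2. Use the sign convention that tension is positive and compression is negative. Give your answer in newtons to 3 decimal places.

N=3 nodes, M=3 members, R=3 reactions → 2N=6, M+R=6
member 0 (0-1): L=4.7260, (cx,cy)=(0.7264,0.6873)
member 1 (0-2): L=7.1000, (cx,cy)=(1.0000,0.0000)
member 2 (1-2): L=4.8986, (cx,cy)=(0.7486,-0.6630)
solve A·x = −loads:
  F[0-1] = -3437.8439 N (compression)
  F[0-2] = -2340.0311 N (compression)
  F[1-2] = +3125.9621 N (tension)
  Rx@0 = +4837.3100 N
  Ry@0 = +2362.7037 N
  Ry@2 = -2072.6537 N

-2340.031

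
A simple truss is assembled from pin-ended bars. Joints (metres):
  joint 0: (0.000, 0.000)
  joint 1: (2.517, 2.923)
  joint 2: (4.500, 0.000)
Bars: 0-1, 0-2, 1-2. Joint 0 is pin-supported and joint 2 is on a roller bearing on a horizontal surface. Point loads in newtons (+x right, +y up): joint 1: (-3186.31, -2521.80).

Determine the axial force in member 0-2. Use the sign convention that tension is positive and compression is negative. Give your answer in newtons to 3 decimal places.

-447.181

N=3 nodes, M=3 members, R=3 reactions → 2N=6, M+R=6
member 0 (0-1): L=3.8574, (cx,cy)=(0.6525,0.7578)
member 1 (0-2): L=4.5000, (cx,cy)=(1.0000,0.0000)
member 2 (1-2): L=3.5322, (cx,cy)=(0.5614,-0.8275)
solve A·x = −loads:
  F[0-1] = -4197.7759 N (compression)
  F[0-2] = -447.1815 N (compression)
  F[1-2] = +796.5308 N (tension)
  Rx@0 = +3186.3100 N
  Ry@0 = +3180.9586 N
  Ry@2 = -659.1586 N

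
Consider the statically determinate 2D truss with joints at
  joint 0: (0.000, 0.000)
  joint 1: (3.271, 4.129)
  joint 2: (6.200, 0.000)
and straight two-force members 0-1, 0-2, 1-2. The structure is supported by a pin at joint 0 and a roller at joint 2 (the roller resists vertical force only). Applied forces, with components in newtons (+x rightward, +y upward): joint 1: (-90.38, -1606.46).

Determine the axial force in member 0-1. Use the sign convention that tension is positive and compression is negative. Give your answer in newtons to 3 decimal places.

N=3 nodes, M=3 members, R=3 reactions → 2N=6, M+R=6
member 0 (0-1): L=5.2676, (cx,cy)=(0.6210,0.7838)
member 1 (0-2): L=6.2000, (cx,cy)=(1.0000,0.0000)
member 2 (1-2): L=5.0624, (cx,cy)=(0.5786,-0.8156)
solve A·x = −loads:
  F[0-1] = -1044.9979 N (compression)
  F[0-2] = +558.5225 N (tension)
  F[1-2] = -965.3304 N (compression)
  Rx@0 = +90.3800 N
  Ry@0 = +819.1130 N
  Ry@2 = +787.3470 N

-1044.998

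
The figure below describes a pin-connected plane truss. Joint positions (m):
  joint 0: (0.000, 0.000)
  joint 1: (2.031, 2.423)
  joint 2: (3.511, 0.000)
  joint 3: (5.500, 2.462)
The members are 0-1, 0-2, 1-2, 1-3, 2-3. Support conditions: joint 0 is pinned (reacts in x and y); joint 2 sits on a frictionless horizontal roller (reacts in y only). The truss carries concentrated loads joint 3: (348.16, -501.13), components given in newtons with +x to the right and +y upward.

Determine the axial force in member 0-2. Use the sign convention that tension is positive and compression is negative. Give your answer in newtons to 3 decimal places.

N=4 nodes, M=5 members, R=3 reactions → 2N=8, M+R=8
member 0 (0-1): L=3.1616, (cx,cy)=(0.6424,0.7664)
member 1 (0-2): L=3.5110, (cx,cy)=(1.0000,0.0000)
member 2 (1-2): L=2.8392, (cx,cy)=(0.5213,-0.8534)
member 3 (1-3): L=3.4692, (cx,cy)=(0.9999,0.0112)
member 4 (2-3): L=3.1651, (cx,cy)=(0.6284,0.7779)
solve A·x = −loads:
  F[0-1] = +688.9963 N (tension)
  F[0-2] = -94.4448 N (compression)
  F[1-2] = -608.7309 N (compression)
  F[1-3] = +759.9628 N (tension)
  F[2-3] = -655.2166 N (compression)
  Rx@0 = -348.1600 N
  Ry@0 = -528.0312 N
  Ry@2 = +1029.1612 N

-94.445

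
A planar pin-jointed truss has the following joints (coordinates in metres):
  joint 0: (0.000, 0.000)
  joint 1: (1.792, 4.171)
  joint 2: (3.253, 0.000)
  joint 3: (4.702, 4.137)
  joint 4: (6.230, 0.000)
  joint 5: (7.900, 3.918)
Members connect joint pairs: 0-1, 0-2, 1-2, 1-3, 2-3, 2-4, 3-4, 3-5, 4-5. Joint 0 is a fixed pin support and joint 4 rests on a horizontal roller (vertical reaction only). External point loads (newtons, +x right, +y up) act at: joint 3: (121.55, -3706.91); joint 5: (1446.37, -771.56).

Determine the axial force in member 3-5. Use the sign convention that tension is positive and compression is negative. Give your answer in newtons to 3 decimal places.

1728.930

N=6 nodes, M=9 members, R=3 reactions → 2N=12, M+R=12
member 0 (0-1): L=4.5397, (cx,cy)=(0.3947,0.9188)
member 1 (0-2): L=3.2530, (cx,cy)=(1.0000,0.0000)
member 2 (1-2): L=4.4195, (cx,cy)=(0.3306,-0.9438)
member 3 (1-3): L=2.9102, (cx,cy)=(0.9999,-0.0117)
member 4 (2-3): L=4.3834, (cx,cy)=(0.3306,0.9438)
member 5 (2-4): L=2.9770, (cx,cy)=(1.0000,0.0000)
member 6 (3-4): L=4.4102, (cx,cy)=(0.3465,-0.9381)
member 7 (3-5): L=3.2055, (cx,cy)=(0.9977,-0.0683)
member 8 (4-5): L=4.2591, (cx,cy)=(0.3921,0.9199)
solve A·x = −loads:
  F[0-1] = +313.4267 N (tension)
  F[0-2] = +1444.1969 N (tension)
  F[1-2] = -307.9209 N (compression)
  F[1-3] = +225.5317 N (tension)
  F[2-3] = +307.9188 N (tension)
  F[2-4] = +1240.6169 N (tension)
  F[3-4] = -4384.5852 N (compression)
  F[3-5] = +1728.9302 N (tension)
  F[4-5] = -710.3212 N (compression)
  Rx@0 = -1567.9200 N
  Ry@0 = -287.9738 N
  Ry@4 = +4766.4438 N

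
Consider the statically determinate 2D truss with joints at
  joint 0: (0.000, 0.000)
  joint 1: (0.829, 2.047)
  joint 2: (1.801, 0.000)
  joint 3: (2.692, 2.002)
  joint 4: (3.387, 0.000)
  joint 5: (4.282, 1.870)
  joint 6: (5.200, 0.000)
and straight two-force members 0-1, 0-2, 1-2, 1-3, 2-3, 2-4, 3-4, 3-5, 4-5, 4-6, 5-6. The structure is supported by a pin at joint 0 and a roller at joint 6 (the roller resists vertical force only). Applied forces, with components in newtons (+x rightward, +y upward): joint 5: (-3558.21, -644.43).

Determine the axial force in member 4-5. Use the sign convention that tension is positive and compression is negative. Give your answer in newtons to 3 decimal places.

N=7 nodes, M=11 members, R=3 reactions → 2N=14, M+R=14
member 0 (0-1): L=2.2085, (cx,cy)=(0.3754,0.9269)
member 1 (0-2): L=1.8010, (cx,cy)=(1.0000,0.0000)
member 2 (1-2): L=2.2661, (cx,cy)=(0.4289,-0.9033)
member 3 (1-3): L=1.8635, (cx,cy)=(0.9997,-0.0241)
member 4 (2-3): L=2.1913, (cx,cy)=(0.4066,0.9136)
member 5 (2-4): L=1.5860, (cx,cy)=(1.0000,0.0000)
member 6 (3-4): L=2.1192, (cx,cy)=(0.3280,-0.9447)
member 7 (3-5): L=1.5955, (cx,cy)=(0.9966,-0.0827)
member 8 (4-5): L=2.0731, (cx,cy)=(0.4317,0.9020)
member 9 (4-6): L=1.8130, (cx,cy)=(1.0000,0.0000)
member 10 (5-6): L=2.0832, (cx,cy)=(0.4407,-0.8977)
solve A·x = −loads:
  F[0-1] = -1503.2803 N (compression)
  F[0-2] = -2993.9256 N (compression)
  F[1-2] = +1575.6188 N (tension)
  F[1-3] = -1240.4918 N (compression)
  F[2-3] = -1557.9046 N (compression)
  F[2-4] = -1684.6294 N (compression)
  F[3-4] = +1688.2298 N (tension)
  F[3-5] = -2435.5910 N (compression)
  F[4-5] = -1768.1150 N (compression)
  F[4-6] = -367.6535 N (compression)
  F[5-6] = +834.2996 N (tension)
  Rx@0 = +3558.2100 N
  Ry@0 = +1393.3537 N
  Ry@6 = -748.9237 N

-1768.115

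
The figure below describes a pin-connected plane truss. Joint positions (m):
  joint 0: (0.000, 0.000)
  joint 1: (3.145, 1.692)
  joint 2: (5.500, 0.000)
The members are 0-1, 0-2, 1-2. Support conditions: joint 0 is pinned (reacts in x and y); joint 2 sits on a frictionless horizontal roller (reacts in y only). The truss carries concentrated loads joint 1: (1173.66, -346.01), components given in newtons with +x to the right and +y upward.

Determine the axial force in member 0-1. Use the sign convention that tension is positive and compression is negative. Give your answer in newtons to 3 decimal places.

449.373

N=3 nodes, M=3 members, R=3 reactions → 2N=6, M+R=6
member 0 (0-1): L=3.5713, (cx,cy)=(0.8806,0.4738)
member 1 (0-2): L=5.5000, (cx,cy)=(1.0000,0.0000)
member 2 (1-2): L=2.8998, (cx,cy)=(0.8121,-0.5835)
solve A·x = −loads:
  F[0-1] = +449.3735 N (tension)
  F[0-2] = +777.9229 N (tension)
  F[1-2] = -957.8885 N (compression)
  Rx@0 = -1173.6600 N
  Ry@0 = -212.9053 N
  Ry@2 = +558.9153 N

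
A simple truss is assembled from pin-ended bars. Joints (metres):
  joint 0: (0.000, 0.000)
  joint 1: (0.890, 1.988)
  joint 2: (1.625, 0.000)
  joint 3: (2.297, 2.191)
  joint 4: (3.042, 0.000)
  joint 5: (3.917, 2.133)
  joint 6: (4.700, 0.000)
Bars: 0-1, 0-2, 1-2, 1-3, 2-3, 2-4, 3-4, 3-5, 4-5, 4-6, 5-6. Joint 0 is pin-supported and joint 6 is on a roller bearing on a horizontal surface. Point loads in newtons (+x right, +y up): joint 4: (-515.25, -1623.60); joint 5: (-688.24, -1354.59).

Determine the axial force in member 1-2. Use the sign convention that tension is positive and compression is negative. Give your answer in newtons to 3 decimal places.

N=7 nodes, M=11 members, R=3 reactions → 2N=14, M+R=14
member 0 (0-1): L=2.1781, (cx,cy)=(0.4086,0.9127)
member 1 (0-2): L=1.6250, (cx,cy)=(1.0000,0.0000)
member 2 (1-2): L=2.1195, (cx,cy)=(0.3468,-0.9379)
member 3 (1-3): L=1.4216, (cx,cy)=(0.9898,0.1428)
member 4 (2-3): L=2.2917, (cx,cy)=(0.2932,0.9560)
member 5 (2-4): L=1.4170, (cx,cy)=(1.0000,0.0000)
member 6 (3-4): L=2.3142, (cx,cy)=(0.3219,-0.9468)
member 7 (3-5): L=1.6210, (cx,cy)=(0.9994,-0.0358)
member 8 (4-5): L=2.3055, (cx,cy)=(0.3795,0.9252)
member 9 (4-6): L=1.6580, (cx,cy)=(1.0000,0.0000)
member 10 (5-6): L=2.2722, (cx,cy)=(0.3446,-0.9387)
solve A·x = −loads:
  F[0-1] = -1216.9949 N (compression)
  F[0-2] = -706.2166 N (compression)
  F[1-2] = +1051.6583 N (tension)
  F[1-3] = -870.8890 N (compression)
  F[2-3] = -1031.7536 N (compression)
  F[2-4] = -38.9880 N (compression)
  F[3-4] = +1232.2577 N (tension)
  F[3-5] = -1562.1980 N (compression)
  F[4-5] = +493.8948 N (tension)
  F[4-6] = +685.5110 N (tension)
  F[5-6] = -1989.2729 N (compression)
  Rx@0 = +1203.4900 N
  Ry@0 = +1110.7636 N
  Ry@6 = +1867.4264 N

1051.658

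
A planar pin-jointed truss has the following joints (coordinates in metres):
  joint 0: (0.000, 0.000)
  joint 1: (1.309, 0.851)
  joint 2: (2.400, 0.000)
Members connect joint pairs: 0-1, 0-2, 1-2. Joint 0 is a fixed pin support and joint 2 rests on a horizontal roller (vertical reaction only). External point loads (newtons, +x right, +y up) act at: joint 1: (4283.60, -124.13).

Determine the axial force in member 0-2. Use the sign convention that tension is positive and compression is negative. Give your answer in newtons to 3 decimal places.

N=3 nodes, M=3 members, R=3 reactions → 2N=6, M+R=6
member 0 (0-1): L=1.5613, (cx,cy)=(0.8384,0.5451)
member 1 (0-2): L=2.4000, (cx,cy)=(1.0000,0.0000)
member 2 (1-2): L=1.3836, (cx,cy)=(0.7885,-0.6150)
solve A·x = −loads:
  F[0-1] = +2683.1482 N (tension)
  F[0-2] = +2034.0493 N (tension)
  F[1-2] = -2579.6594 N (compression)
  Rx@0 = -4283.6000 N
  Ry@0 = -1462.4657 N
  Ry@2 = +1586.5957 N

2034.049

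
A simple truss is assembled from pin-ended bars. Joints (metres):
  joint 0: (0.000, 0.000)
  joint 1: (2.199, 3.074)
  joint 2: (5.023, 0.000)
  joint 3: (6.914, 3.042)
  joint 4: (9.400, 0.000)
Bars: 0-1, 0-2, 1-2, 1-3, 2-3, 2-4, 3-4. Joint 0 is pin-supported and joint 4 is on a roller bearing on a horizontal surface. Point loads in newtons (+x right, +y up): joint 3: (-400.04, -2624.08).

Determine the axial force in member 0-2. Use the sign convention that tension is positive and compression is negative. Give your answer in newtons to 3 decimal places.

189.015

N=5 nodes, M=7 members, R=3 reactions → 2N=10, M+R=10
member 0 (0-1): L=3.7796, (cx,cy)=(0.5818,0.8133)
member 1 (0-2): L=5.0230, (cx,cy)=(1.0000,0.0000)
member 2 (1-2): L=4.1743, (cx,cy)=(0.6765,-0.7364)
member 3 (1-3): L=4.7151, (cx,cy)=(1.0000,-0.0068)
member 4 (2-3): L=3.5818, (cx,cy)=(0.5279,0.8493)
member 5 (2-4): L=4.3770, (cx,cy)=(1.0000,0.0000)
member 6 (3-4): L=3.9286, (cx,cy)=(0.6328,-0.7743)
solve A·x = −loads:
  F[0-1] = -1012.4466 N (compression)
  F[0-2] = +189.0153 N (tension)
  F[1-2] = +1130.6548 N (tension)
  F[1-3] = -1354.0050 N (compression)
  F[2-3] = -980.3981 N (compression)
  F[2-4] = +1471.5247 N (tension)
  F[3-4] = -2325.4399 N (compression)
  Rx@0 = +400.0400 N
  Ry@0 = +823.4452 N
  Ry@4 = +1800.6348 N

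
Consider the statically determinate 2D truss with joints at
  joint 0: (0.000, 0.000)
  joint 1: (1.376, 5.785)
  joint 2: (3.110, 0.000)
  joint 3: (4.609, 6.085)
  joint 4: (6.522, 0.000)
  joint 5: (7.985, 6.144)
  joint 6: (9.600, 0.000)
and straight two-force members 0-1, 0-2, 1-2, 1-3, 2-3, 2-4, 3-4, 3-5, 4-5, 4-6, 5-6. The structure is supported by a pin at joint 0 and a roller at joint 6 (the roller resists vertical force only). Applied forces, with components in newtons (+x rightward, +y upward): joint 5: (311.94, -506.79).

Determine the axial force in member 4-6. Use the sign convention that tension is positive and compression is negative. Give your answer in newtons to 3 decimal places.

N=7 nodes, M=11 members, R=3 reactions → 2N=14, M+R=14
member 0 (0-1): L=5.9464, (cx,cy)=(0.2314,0.9729)
member 1 (0-2): L=3.1100, (cx,cy)=(1.0000,0.0000)
member 2 (1-2): L=6.0393, (cx,cy)=(0.2871,-0.9579)
member 3 (1-3): L=3.2469, (cx,cy)=(0.9957,0.0924)
member 4 (2-3): L=6.2669, (cx,cy)=(0.2392,0.9710)
member 5 (2-4): L=3.4120, (cx,cy)=(1.0000,0.0000)
member 6 (3-4): L=6.3786, (cx,cy)=(0.2999,-0.9540)
member 7 (3-5): L=3.3765, (cx,cy)=(0.9998,0.0175)
member 8 (4-5): L=6.3158, (cx,cy)=(0.2316,0.9728)
member 9 (4-6): L=3.0780, (cx,cy)=(1.0000,0.0000)
member 10 (5-6): L=6.3527, (cx,cy)=(0.2542,-0.9671)
solve A·x = −loads:
  F[0-1] = +117.5759 N (tension)
  F[0-2] = +284.7328 N (tension)
  F[1-2] = -113.6169 N (compression)
  F[1-3] = +60.0859 N (tension)
  F[2-3] = +112.0867 N (tension)
  F[2-4] = +225.3008 N (tension)
  F[3-4] = -117.6705 N (compression)
  F[3-5] = +121.9481 N (tension)
  F[4-5] = +115.3924 N (tension)
  F[4-6] = +163.2808 N (tension)
  F[5-6] = -642.2762 N (compression)
  Rx@0 = -311.9400 N
  Ry@0 = -114.3847 N
  Ry@6 = +621.1747 N

163.281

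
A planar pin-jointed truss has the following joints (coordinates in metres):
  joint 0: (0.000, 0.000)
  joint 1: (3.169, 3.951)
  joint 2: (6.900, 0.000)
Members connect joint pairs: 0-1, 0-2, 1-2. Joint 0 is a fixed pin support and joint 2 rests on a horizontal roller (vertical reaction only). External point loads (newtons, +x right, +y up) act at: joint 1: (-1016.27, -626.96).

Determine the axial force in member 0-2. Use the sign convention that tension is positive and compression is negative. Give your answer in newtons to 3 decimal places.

-277.608

N=3 nodes, M=3 members, R=3 reactions → 2N=6, M+R=6
member 0 (0-1): L=5.0649, (cx,cy)=(0.6257,0.7801)
member 1 (0-2): L=6.9000, (cx,cy)=(1.0000,0.0000)
member 2 (1-2): L=5.4342, (cx,cy)=(0.6866,-0.7271)
solve A·x = −loads:
  F[0-1] = -1180.5707 N (compression)
  F[0-2] = -277.6085 N (compression)
  F[1-2] = +404.3382 N (tension)
  Rx@0 = +1016.2700 N
  Ry@0 = +920.9378 N
  Ry@2 = -293.9778 N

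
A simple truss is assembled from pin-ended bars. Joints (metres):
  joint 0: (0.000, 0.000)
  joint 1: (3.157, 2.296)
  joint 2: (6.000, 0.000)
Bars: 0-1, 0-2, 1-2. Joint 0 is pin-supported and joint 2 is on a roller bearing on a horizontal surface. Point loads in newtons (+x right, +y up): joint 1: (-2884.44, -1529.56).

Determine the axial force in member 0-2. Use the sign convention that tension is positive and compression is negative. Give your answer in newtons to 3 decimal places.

-370.204

N=3 nodes, M=3 members, R=3 reactions → 2N=6, M+R=6
member 0 (0-1): L=3.9036, (cx,cy)=(0.8087,0.5882)
member 1 (0-2): L=6.0000, (cx,cy)=(1.0000,0.0000)
member 2 (1-2): L=3.6543, (cx,cy)=(0.7780,-0.6283)
solve A·x = −loads:
  F[0-1] = -3108.8466 N (compression)
  F[0-2] = -370.2036 N (compression)
  F[1-2] = +475.8541 N (tension)
  Rx@0 = +2884.4400 N
  Ry@0 = +1828.5356 N
  Ry@2 = -298.9756 N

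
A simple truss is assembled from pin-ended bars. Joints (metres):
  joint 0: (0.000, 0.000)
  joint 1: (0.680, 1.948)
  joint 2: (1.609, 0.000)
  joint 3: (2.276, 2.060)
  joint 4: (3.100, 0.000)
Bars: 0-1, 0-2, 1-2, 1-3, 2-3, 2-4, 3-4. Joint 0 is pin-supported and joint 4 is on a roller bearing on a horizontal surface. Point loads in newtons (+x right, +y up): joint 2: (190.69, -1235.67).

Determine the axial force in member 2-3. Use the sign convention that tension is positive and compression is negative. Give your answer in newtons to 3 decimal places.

709.170

N=5 nodes, M=7 members, R=3 reactions → 2N=10, M+R=10
member 0 (0-1): L=2.0633, (cx,cy)=(0.3296,0.9441)
member 1 (0-2): L=1.6090, (cx,cy)=(1.0000,0.0000)
member 2 (1-2): L=2.1582, (cx,cy)=(0.4305,-0.9026)
member 3 (1-3): L=1.5999, (cx,cy)=(0.9975,0.0700)
member 4 (2-3): L=2.1653, (cx,cy)=(0.3080,0.9514)
member 5 (2-4): L=1.4910, (cx,cy)=(1.0000,0.0000)
member 6 (3-4): L=2.2187, (cx,cy)=(0.3714,-0.9285)
solve A·x = −loads:
  F[0-1] = -629.4868 N (compression)
  F[0-2] = +398.1519 N (tension)
  F[1-2] = +621.5123 N (tension)
  F[1-3] = -476.1632 N (compression)
  F[2-3] = +709.1705 N (tension)
  F[2-4] = +256.5410 N (tension)
  F[3-4] = -690.7579 N (compression)
  Rx@0 = -190.6900 N
  Ry@0 = +594.3174 N
  Ry@4 = +641.3526 N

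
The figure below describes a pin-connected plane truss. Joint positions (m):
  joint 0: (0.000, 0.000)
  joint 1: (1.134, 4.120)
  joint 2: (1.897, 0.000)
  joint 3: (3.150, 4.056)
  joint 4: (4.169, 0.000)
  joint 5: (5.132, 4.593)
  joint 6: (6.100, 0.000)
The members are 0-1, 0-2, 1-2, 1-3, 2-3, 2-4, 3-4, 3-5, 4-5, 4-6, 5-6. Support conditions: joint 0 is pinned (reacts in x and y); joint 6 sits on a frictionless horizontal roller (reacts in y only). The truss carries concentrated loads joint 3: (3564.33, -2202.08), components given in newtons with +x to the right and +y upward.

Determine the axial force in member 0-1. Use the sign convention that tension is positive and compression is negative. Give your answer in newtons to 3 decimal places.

1353.579

N=7 nodes, M=11 members, R=3 reactions → 2N=14, M+R=14
member 0 (0-1): L=4.2732, (cx,cy)=(0.2654,0.9641)
member 1 (0-2): L=1.8970, (cx,cy)=(1.0000,0.0000)
member 2 (1-2): L=4.1901, (cx,cy)=(0.1821,-0.9833)
member 3 (1-3): L=2.0170, (cx,cy)=(0.9995,-0.0317)
member 4 (2-3): L=4.2451, (cx,cy)=(0.2952,0.9554)
member 5 (2-4): L=2.2720, (cx,cy)=(1.0000,0.0000)
member 6 (3-4): L=4.1820, (cx,cy)=(0.2437,-0.9699)
member 7 (3-5): L=2.0535, (cx,cy)=(0.9652,0.2615)
member 8 (4-5): L=4.6929, (cx,cy)=(0.2052,0.9787)
member 9 (4-6): L=1.9310, (cx,cy)=(1.0000,0.0000)
member 10 (5-6): L=4.6939, (cx,cy)=(0.2062,-0.9785)
solve A·x = −loads:
  F[0-1] = +1353.5788 N (tension)
  F[0-2] = +3205.1253 N (tension)
  F[1-2] = -1346.7528 N (compression)
  F[1-3] = +604.7499 N (tension)
  F[2-3] = +1385.9850 N (tension)
  F[2-4] = +2550.7950 N (tension)
  F[3-4] = -4052.8296 N (compression)
  F[3-5] = -1619.6419 N (compression)
  F[4-5] = +4016.1471 N (tension)
  F[4-6] = +739.1463 N (tension)
  F[5-6] = -3584.1703 N (compression)
  Rx@0 = -3564.3300 N
  Ry@0 = -1305.0470 N
  Ry@6 = +3507.1270 N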